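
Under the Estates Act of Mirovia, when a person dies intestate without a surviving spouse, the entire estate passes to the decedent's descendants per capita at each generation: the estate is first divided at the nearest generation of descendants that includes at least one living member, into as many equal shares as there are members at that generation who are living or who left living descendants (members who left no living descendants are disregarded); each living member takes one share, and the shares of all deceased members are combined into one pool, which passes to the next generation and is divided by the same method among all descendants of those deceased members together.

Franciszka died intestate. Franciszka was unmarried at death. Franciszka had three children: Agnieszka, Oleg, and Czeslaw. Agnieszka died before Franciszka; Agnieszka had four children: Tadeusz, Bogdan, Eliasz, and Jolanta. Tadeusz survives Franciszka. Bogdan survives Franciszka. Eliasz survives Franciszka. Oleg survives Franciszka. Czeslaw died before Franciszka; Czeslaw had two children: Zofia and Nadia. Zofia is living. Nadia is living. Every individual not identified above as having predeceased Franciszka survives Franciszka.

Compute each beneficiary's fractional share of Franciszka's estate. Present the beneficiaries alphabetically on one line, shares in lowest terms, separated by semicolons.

There is no surviving spouse, so the entire estate passes to Franciszka's descendants per capita at each generation.
At generation 1 (Agnieszka, Oleg, Czeslaw) there are 3 shares of (1)/3 = 1/3 each.
Living: Oleg — each takes 1/3.
Deceased: Agnieszka and Czeslaw. Their combined 2/3 is pooled and carried to generation 2.
At generation 2 (Tadeusz, Bogdan, Eliasz, Jolanta, Zofia, Nadia) there are 6 shares of (2/3)/6 = 1/9 each.
Living: Tadeusz, Bogdan, Eliasz, Jolanta, Zofia, and Nadia — each takes 1/9.

Bogdan 1/9; Eliasz 1/9; Jolanta 1/9; Nadia 1/9; Oleg 1/3; Tadeusz 1/9; Zofia 1/9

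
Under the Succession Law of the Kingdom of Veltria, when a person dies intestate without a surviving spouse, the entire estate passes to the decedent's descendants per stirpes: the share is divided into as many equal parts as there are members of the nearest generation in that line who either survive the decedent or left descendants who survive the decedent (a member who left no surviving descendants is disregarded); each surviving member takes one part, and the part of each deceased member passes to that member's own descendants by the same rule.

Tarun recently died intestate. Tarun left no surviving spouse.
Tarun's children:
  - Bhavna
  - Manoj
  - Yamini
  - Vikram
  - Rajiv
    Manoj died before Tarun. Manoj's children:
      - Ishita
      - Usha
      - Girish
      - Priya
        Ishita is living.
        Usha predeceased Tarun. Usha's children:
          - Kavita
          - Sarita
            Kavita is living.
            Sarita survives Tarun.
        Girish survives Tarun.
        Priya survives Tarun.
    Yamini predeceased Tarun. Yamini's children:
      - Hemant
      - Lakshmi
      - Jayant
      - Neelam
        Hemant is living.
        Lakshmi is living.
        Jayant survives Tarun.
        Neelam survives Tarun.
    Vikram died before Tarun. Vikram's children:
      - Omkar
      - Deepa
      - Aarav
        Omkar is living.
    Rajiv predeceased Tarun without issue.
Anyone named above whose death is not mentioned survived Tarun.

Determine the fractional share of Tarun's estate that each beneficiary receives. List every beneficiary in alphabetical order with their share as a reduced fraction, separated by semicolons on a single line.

There is no surviving spouse, so the entire estate passes to Tarun's descendants per stirpes.
Rajiv left no surviving issue, so that branch lapses and is disregarded.
The estate is divided into 4 equal shares of 1/4 among Bhavna, Manoj, Yamini, Vikram.
Bhavna is living and takes 1/4.
Manoj predeceased; the 1/4 allotted to Manoj's branch passes to Manoj's issue by representation.
The 1/4 is divided into 4 equal shares of 1/16 among Ishita, Usha, Girish, Priya.
Ishita is living and takes 1/16.
Usha predeceased; the 1/16 allotted to Usha's branch passes to Usha's issue by representation.
The 1/16 is divided into 2 equal shares of 1/32 among Kavita, Sarita.
Kavita is living and takes 1/32.
Sarita is living and takes 1/32.
Girish is living and takes 1/16.
Priya is living and takes 1/16.
Yamini predeceased; the 1/4 allotted to Yamini's branch passes to Yamini's issue by representation.
The 1/4 is divided into 4 equal shares of 1/16 among Hemant, Lakshmi, Jayant, Neelam.
Hemant is living and takes 1/16.
Lakshmi is living and takes 1/16.
Jayant is living and takes 1/16.
Neelam is living and takes 1/16.
Vikram predeceased; the 1/4 allotted to Vikram's branch passes to Vikram's issue by representation.
The 1/4 is divided into 3 equal shares of 1/12 among Omkar, Deepa, Aarav.
Omkar is living and takes 1/12.
Deepa is living and takes 1/12.
Aarav is living and takes 1/12.

Aarav 1/12; Bhavna 1/4; Deepa 1/12; Girish 1/16; Hemant 1/16; Ishita 1/16; Jayant 1/16; Kavita 1/32; Lakshmi 1/16; Neelam 1/16; Omkar 1/12; Priya 1/16; Sarita 1/32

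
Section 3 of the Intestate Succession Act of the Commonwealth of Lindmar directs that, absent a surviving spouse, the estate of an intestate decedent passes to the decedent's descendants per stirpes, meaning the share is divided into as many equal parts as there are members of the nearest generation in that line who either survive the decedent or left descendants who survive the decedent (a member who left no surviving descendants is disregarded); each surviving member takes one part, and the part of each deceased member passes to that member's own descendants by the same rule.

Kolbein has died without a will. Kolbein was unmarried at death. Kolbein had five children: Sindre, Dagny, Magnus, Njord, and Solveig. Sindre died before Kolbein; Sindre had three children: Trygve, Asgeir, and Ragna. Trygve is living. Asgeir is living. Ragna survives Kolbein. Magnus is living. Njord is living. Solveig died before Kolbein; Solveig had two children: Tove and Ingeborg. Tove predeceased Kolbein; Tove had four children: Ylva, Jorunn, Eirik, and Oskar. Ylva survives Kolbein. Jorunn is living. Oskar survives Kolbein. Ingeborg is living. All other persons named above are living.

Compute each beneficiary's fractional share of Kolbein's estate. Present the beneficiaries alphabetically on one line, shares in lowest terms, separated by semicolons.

There is no surviving spouse, so the entire estate passes to Kolbein's descendants per stirpes.
The estate is divided into 5 equal shares of 1/5 among Sindre, Dagny, Magnus, Njord, Solveig.
Sindre predeceased; the 1/5 allotted to Sindre's branch passes to Sindre's issue by representation.
The 1/5 is divided into 3 equal shares of 1/15 among Trygve, Asgeir, Ragna.
Trygve is living and takes 1/15.
Asgeir is living and takes 1/15.
Ragna is living and takes 1/15.
Dagny is living and takes 1/5.
Magnus is living and takes 1/5.
Njord is living and takes 1/5.
Solveig predeceased; the 1/5 allotted to Solveig's branch passes to Solveig's issue by representation.
The 1/5 is divided into 2 equal shares of 1/10 among Tove, Ingeborg.
Tove predeceased; the 1/10 allotted to Tove's branch passes to Tove's issue by representation.
The 1/10 is divided into 4 equal shares of 1/40 among Ylva, Jorunn, Eirik, Oskar.
Ylva is living and takes 1/40.
Jorunn is living and takes 1/40.
Eirik is living and takes 1/40.
Oskar is living and takes 1/40.
Ingeborg is living and takes 1/10.

Asgeir 1/15; Dagny 1/5; Eirik 1/40; Ingeborg 1/10; Jorunn 1/40; Magnus 1/5; Njord 1/5; Oskar 1/40; Ragna 1/15; Trygve 1/15; Ylva 1/40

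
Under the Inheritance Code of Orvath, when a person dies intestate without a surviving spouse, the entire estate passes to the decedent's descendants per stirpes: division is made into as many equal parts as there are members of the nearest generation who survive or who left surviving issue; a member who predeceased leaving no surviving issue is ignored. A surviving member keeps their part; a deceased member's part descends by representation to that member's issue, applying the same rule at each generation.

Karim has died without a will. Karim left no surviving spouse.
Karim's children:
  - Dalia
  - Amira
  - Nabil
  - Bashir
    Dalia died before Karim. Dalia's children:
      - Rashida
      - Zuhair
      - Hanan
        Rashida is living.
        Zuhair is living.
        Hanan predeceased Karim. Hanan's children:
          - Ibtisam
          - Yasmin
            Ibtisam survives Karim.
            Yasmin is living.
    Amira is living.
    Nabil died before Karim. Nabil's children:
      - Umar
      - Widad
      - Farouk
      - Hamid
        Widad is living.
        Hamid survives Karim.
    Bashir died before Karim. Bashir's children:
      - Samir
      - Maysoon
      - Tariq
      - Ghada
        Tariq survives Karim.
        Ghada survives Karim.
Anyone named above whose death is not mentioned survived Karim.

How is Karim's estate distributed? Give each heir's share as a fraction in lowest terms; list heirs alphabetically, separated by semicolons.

Amira 1/4; Farouk 1/16; Ghada 1/16; Hamid 1/16; Ibtisam 1/24; Maysoon 1/16; Rashida 1/12; Samir 1/16; Tariq 1/16; Umar 1/16; Widad 1/16; Yasmin 1/24; Zuhair 1/12

There is no surviving spouse, so the entire estate passes to Karim's descendants per stirpes.
The estate is divided into 4 equal shares of 1/4 among Dalia, Amira, Nabil, Bashir.
Dalia predeceased; the 1/4 allotted to Dalia's branch passes to Dalia's issue by representation.
The 1/4 is divided into 3 equal shares of 1/12 among Rashida, Zuhair, Hanan.
Rashida is living and takes 1/12.
Zuhair is living and takes 1/12.
Hanan predeceased; the 1/12 allotted to Hanan's branch passes to Hanan's issue by representation.
The 1/12 is divided into 2 equal shares of 1/24 among Ibtisam, Yasmin.
Ibtisam is living and takes 1/24.
Yasmin is living and takes 1/24.
Amira is living and takes 1/4.
Nabil predeceased; the 1/4 allotted to Nabil's branch passes to Nabil's issue by representation.
The 1/4 is divided into 4 equal shares of 1/16 among Umar, Widad, Farouk, Hamid.
Umar is living and takes 1/16.
Widad is living and takes 1/16.
Farouk is living and takes 1/16.
Hamid is living and takes 1/16.
Bashir predeceased; the 1/4 allotted to Bashir's branch passes to Bashir's issue by representation.
The 1/4 is divided into 4 equal shares of 1/16 among Samir, Maysoon, Tariq, Ghada.
Samir is living and takes 1/16.
Maysoon is living and takes 1/16.
Tariq is living and takes 1/16.
Ghada is living and takes 1/16.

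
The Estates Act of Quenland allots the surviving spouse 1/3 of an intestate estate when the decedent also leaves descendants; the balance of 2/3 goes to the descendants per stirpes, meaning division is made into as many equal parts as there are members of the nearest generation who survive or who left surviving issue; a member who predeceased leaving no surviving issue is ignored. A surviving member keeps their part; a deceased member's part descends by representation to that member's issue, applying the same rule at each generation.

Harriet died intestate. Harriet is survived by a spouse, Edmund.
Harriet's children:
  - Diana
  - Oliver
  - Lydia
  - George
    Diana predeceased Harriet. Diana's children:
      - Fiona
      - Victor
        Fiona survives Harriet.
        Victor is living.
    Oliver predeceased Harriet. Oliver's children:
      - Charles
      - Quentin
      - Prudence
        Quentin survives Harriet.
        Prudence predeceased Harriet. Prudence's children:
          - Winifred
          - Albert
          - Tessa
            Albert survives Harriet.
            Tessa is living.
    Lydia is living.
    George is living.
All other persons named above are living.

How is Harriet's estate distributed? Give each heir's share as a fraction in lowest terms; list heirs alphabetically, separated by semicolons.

Albert 1/54; Charles 1/18; Edmund 1/3; Fiona 1/12; George 1/6; Lydia 1/6; Quentin 1/18; Tessa 1/54; Victor 1/12; Winifred 1/54

Edmund, as surviving spouse, takes 1/3.
The remaining 2/3 passes to Harriet's descendants per stirpes.
The 2/3 is divided into 4 equal shares of 1/6 among Diana, Oliver, Lydia, George.
Diana predeceased; the 1/6 allotted to Diana's branch passes to Diana's issue by representation.
The 1/6 is divided into 2 equal shares of 1/12 among Fiona, Victor.
Fiona is living and takes 1/12.
Victor is living and takes 1/12.
Oliver predeceased; the 1/6 allotted to Oliver's branch passes to Oliver's issue by representation.
The 1/6 is divided into 3 equal shares of 1/18 among Charles, Quentin, Prudence.
Charles is living and takes 1/18.
Quentin is living and takes 1/18.
Prudence predeceased; the 1/18 allotted to Prudence's branch passes to Prudence's issue by representation.
The 1/18 is divided into 3 equal shares of 1/54 among Winifred, Albert, Tessa.
Winifred is living and takes 1/54.
Albert is living and takes 1/54.
Tessa is living and takes 1/54.
Lydia is living and takes 1/6.
George is living and takes 1/6.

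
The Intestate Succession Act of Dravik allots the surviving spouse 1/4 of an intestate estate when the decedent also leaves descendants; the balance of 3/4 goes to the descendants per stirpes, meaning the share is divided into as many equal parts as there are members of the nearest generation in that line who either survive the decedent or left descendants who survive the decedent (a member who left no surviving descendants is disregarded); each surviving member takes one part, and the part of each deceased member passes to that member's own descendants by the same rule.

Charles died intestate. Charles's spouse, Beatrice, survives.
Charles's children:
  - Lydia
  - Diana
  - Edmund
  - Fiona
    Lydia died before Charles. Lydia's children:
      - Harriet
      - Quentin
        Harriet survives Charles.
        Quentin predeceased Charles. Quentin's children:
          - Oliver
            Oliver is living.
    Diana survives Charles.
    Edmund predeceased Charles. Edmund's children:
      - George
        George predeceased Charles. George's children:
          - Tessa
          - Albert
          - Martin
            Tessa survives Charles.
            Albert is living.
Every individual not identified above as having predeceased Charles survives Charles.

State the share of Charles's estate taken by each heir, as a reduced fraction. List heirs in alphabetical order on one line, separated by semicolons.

Albert 1/16; Beatrice 1/4; Diana 3/16; Fiona 3/16; Harriet 3/32; Martin 1/16; Oliver 3/32; Tessa 1/16

Beatrice, as surviving spouse, takes 1/4.
The remaining 3/4 passes to Charles's descendants per stirpes.
The 3/4 is divided into 4 equal shares of 3/16 among Lydia, Diana, Edmund, Fiona.
Lydia predeceased; the 3/16 allotted to Lydia's branch passes to Lydia's issue by representation.
The 3/16 is divided into 2 equal shares of 3/32 among Harriet, Quentin.
Harriet is living and takes 3/32.
Quentin predeceased; the 3/32 allotted to Quentin's branch passes to Quentin's issue by representation.
Oliver is the sole taker at this level and receives the full 3/32.
Diana is living and takes 3/16.
Edmund predeceased; the 3/16 allotted to Edmund's branch passes to Edmund's issue by representation.
George's line is the sole branch at this level, so the full 3/16 passes to George's issue by representation.
The 3/16 is divided into 3 equal shares of 1/16 among Tessa, Albert, Martin.
Tessa is living and takes 1/16.
Albert is living and takes 1/16.
Martin is living and takes 1/16.
Fiona is living and takes 3/16.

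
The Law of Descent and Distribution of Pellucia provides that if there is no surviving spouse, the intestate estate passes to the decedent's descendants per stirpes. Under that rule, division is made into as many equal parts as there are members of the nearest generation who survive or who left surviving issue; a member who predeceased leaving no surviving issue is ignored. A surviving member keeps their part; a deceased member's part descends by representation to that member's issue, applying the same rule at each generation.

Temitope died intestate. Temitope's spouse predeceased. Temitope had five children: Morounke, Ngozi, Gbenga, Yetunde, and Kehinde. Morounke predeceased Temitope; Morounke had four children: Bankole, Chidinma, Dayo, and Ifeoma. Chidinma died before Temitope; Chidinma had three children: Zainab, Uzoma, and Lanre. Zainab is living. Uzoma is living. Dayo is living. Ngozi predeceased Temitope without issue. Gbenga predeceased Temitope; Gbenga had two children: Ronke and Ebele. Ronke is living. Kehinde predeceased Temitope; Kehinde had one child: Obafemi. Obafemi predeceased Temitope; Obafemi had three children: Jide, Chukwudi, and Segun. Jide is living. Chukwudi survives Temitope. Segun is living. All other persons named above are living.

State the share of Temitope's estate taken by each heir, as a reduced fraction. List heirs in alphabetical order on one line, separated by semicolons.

There is no surviving spouse, so the entire estate passes to Temitope's descendants per stirpes.
Ngozi left no surviving issue, so that branch lapses and is disregarded.
The estate is divided into 4 equal shares of 1/4 among Morounke, Gbenga, Yetunde, Kehinde.
Morounke predeceased; the 1/4 allotted to Morounke's branch passes to Morounke's issue by representation.
The 1/4 is divided into 4 equal shares of 1/16 among Bankole, Chidinma, Dayo, Ifeoma.
Bankole is living and takes 1/16.
Chidinma predeceased; the 1/16 allotted to Chidinma's branch passes to Chidinma's issue by representation.
The 1/16 is divided into 3 equal shares of 1/48 among Zainab, Uzoma, Lanre.
Zainab is living and takes 1/48.
Uzoma is living and takes 1/48.
Lanre is living and takes 1/48.
Dayo is living and takes 1/16.
Ifeoma is living and takes 1/16.
Gbenga predeceased; the 1/4 allotted to Gbenga's branch passes to Gbenga's issue by representation.
The 1/4 is divided into 2 equal shares of 1/8 among Ronke, Ebele.
Ronke is living and takes 1/8.
Ebele is living and takes 1/8.
Yetunde is living and takes 1/4.
Kehinde predeceased; the 1/4 allotted to Kehinde's branch passes to Kehinde's issue by representation.
Obafemi's line is the sole branch at this level, so the full 1/4 passes to Obafemi's issue by representation.
The 1/4 is divided into 3 equal shares of 1/12 among Jide, Chukwudi, Segun.
Jide is living and takes 1/12.
Chukwudi is living and takes 1/12.
Segun is living and takes 1/12.

Bankole 1/16; Chukwudi 1/12; Dayo 1/16; Ebele 1/8; Ifeoma 1/16; Jide 1/12; Lanre 1/48; Ronke 1/8; Segun 1/12; Uzoma 1/48; Yetunde 1/4; Zainab 1/48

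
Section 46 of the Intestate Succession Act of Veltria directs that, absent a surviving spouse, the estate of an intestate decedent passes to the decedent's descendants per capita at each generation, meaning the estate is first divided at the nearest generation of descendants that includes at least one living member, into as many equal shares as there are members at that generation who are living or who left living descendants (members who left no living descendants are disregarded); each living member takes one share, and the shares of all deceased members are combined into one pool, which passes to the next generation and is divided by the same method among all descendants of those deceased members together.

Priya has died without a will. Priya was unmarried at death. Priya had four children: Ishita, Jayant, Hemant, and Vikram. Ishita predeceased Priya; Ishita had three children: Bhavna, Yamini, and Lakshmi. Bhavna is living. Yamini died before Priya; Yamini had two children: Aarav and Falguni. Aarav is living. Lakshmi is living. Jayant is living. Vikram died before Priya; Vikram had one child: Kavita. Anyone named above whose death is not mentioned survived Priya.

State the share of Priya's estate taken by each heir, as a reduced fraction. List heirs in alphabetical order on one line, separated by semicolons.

Aarav 1/16; Bhavna 1/8; Falguni 1/16; Hemant 1/4; Jayant 1/4; Kavita 1/8; Lakshmi 1/8

There is no surviving spouse, so the entire estate passes to Priya's descendants per capita at each generation.
At generation 1 (Ishita, Jayant, Hemant, Vikram) there are 4 shares of (1)/4 = 1/4 each.
Living: Jayant and Hemant — each takes 1/4.
Deceased: Ishita and Vikram. Their combined 1/2 is pooled and carried to generation 2.
At generation 2 (Bhavna, Yamini, Lakshmi, Kavita) there are 4 shares of (1/2)/4 = 1/8 each.
Living: Bhavna, Lakshmi, and Kavita — each takes 1/8.
Deceased: Yamini. That 1/8 share is carried to generation 3.
At generation 3 (Aarav, Falguni) there are 2 shares of (1/8)/2 = 1/16 each.
Living: Aarav and Falguni — each takes 1/16.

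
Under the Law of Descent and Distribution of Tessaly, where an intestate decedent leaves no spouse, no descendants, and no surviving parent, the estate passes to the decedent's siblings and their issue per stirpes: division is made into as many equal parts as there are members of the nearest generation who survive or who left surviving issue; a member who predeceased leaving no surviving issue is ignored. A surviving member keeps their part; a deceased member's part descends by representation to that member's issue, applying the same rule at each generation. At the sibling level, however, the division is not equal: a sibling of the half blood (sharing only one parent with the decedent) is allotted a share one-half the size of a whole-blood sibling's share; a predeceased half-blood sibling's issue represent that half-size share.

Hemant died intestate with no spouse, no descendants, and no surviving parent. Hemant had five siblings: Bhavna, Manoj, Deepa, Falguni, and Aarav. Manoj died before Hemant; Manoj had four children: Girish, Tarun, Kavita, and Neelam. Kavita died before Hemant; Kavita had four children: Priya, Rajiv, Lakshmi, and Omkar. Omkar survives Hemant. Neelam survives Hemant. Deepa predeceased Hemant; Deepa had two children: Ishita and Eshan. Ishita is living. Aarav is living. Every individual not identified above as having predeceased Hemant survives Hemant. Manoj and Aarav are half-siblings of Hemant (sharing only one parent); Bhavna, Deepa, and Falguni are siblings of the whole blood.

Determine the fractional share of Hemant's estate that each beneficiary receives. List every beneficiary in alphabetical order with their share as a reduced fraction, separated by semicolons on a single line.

No spouse, descendants, or parent survives, so the estate passes to Hemant's siblings per stirpes.
Half-blood siblings count for one-half the weight of whole-blood siblings at the initial division.
Dividing 1 in proportion to weights (total weight 4): Bhavna (weight 1) → 1/4; Manoj (weight 1/2) → 1/8; Deepa (weight 1) → 1/4; Falguni (weight 1) → 1/4; Aarav (weight 1/2) → 1/8.
Bhavna is living and takes 1/4.
Manoj predeceased; the 1/8 allotted to Manoj's branch passes to Manoj's issue by representation.
The 1/8 is divided into 4 equal shares of 1/32 among Girish, Tarun, Kavita, Neelam.
Girish is living and takes 1/32.
Tarun is living and takes 1/32.
Kavita predeceased; the 1/32 allotted to Kavita's branch passes to Kavita's issue by representation.
The 1/32 is divided into 4 equal shares of 1/128 among Priya, Rajiv, Lakshmi, Omkar.
Priya is living and takes 1/128.
Rajiv is living and takes 1/128.
Lakshmi is living and takes 1/128.
Omkar is living and takes 1/128.
Neelam is living and takes 1/32.
Deepa predeceased; the 1/4 allotted to Deepa's branch passes to Deepa's issue by representation.
The 1/4 is divided into 2 equal shares of 1/8 among Ishita, Eshan.
Ishita is living and takes 1/8.
Eshan is living and takes 1/8.
Falguni is living and takes 1/4.
Aarav is living and takes 1/8.

Aarav 1/8; Bhavna 1/4; Eshan 1/8; Falguni 1/4; Girish 1/32; Ishita 1/8; Lakshmi 1/128; Neelam 1/32; Omkar 1/128; Priya 1/128; Rajiv 1/128; Tarun 1/32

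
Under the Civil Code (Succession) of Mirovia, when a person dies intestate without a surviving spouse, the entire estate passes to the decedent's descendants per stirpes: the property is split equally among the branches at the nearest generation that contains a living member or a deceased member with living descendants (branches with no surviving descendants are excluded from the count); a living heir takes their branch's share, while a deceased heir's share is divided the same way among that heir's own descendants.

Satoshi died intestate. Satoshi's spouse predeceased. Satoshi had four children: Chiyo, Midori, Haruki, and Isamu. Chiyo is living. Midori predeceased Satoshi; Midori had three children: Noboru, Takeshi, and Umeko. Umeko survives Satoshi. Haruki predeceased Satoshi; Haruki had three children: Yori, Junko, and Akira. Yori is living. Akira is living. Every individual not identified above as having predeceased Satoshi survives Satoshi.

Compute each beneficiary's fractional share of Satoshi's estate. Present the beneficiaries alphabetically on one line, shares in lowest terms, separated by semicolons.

Akira 1/12; Chiyo 1/4; Isamu 1/4; Junko 1/12; Noboru 1/12; Takeshi 1/12; Umeko 1/12; Yori 1/12

There is no surviving spouse, so the entire estate passes to Satoshi's descendants per stirpes.
The estate is divided into 4 equal shares of 1/4 among Chiyo, Midori, Haruki, Isamu.
Chiyo is living and takes 1/4.
Midori predeceased; the 1/4 allotted to Midori's branch passes to Midori's issue by representation.
The 1/4 is divided into 3 equal shares of 1/12 among Noboru, Takeshi, Umeko.
Noboru is living and takes 1/12.
Takeshi is living and takes 1/12.
Umeko is living and takes 1/12.
Haruki predeceased; the 1/4 allotted to Haruki's branch passes to Haruki's issue by representation.
The 1/4 is divided into 3 equal shares of 1/12 among Yori, Junko, Akira.
Yori is living and takes 1/12.
Junko is living and takes 1/12.
Akira is living and takes 1/12.
Isamu is living and takes 1/4.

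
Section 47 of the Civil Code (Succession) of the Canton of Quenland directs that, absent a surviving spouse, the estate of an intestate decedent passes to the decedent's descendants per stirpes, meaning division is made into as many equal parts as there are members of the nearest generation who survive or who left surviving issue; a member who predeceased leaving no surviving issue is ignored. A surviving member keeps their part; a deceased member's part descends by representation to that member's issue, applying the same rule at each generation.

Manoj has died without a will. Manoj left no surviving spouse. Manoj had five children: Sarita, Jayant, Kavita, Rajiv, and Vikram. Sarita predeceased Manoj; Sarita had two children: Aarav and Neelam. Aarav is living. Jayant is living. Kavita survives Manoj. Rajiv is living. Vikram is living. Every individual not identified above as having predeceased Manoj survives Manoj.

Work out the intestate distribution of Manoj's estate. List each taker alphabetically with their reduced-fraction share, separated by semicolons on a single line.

Aarav 1/10; Jayant 1/5; Kavita 1/5; Neelam 1/10; Rajiv 1/5; Vikram 1/5

There is no surviving spouse, so the entire estate passes to Manoj's descendants per stirpes.
The estate is divided into 5 equal shares of 1/5 among Sarita, Jayant, Kavita, Rajiv, Vikram.
Sarita predeceased; the 1/5 allotted to Sarita's branch passes to Sarita's issue by representation.
The 1/5 is divided into 2 equal shares of 1/10 among Aarav, Neelam.
Aarav is living and takes 1/10.
Neelam is living and takes 1/10.
Jayant is living and takes 1/5.
Kavita is living and takes 1/5.
Rajiv is living and takes 1/5.
Vikram is living and takes 1/5.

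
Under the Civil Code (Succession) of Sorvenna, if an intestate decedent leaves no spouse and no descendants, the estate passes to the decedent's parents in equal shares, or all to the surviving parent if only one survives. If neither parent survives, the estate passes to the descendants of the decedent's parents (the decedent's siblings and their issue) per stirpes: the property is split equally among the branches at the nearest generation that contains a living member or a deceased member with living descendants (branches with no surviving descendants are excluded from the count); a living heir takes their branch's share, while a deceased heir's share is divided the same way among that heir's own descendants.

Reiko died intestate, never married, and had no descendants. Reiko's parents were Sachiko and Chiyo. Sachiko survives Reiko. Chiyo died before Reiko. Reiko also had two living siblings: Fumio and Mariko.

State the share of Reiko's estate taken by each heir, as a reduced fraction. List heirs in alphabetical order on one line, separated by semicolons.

Sachiko 1

Only one parent, Sachiko, survives, so Sachiko takes the entire estate. The siblings take nothing because a surviving parent has priority.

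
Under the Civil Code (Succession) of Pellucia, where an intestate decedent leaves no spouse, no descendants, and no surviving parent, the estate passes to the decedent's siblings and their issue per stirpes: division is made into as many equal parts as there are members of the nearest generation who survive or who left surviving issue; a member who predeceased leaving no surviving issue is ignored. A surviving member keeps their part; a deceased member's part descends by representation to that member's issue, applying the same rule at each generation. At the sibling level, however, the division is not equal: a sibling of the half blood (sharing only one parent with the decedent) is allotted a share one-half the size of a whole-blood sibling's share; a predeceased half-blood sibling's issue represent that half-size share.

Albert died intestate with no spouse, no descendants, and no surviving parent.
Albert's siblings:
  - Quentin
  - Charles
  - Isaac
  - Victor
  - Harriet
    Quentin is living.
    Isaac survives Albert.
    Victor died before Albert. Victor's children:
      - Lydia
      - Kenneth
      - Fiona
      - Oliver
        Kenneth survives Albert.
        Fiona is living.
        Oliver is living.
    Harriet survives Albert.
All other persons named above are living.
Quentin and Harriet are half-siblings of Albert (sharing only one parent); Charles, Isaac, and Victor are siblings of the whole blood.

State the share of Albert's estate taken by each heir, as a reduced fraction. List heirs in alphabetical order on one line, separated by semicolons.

No spouse, descendants, or parent survives, so the estate passes to Albert's siblings per stirpes.
Half-blood siblings count for one-half the weight of whole-blood siblings at the initial division.
Dividing 1 in proportion to weights (total weight 4): Quentin (weight 1/2) → 1/8; Charles (weight 1) → 1/4; Isaac (weight 1) → 1/4; Victor (weight 1) → 1/4; Harriet (weight 1/2) → 1/8.
Quentin is living and takes 1/8.
Charles is living and takes 1/4.
Isaac is living and takes 1/4.
Victor predeceased; the 1/4 allotted to Victor's branch passes to Victor's issue by representation.
The 1/4 is divided into 4 equal shares of 1/16 among Lydia, Kenneth, Fiona, Oliver.
Lydia is living and takes 1/16.
Kenneth is living and takes 1/16.
Fiona is living and takes 1/16.
Oliver is living and takes 1/16.
Harriet is living and takes 1/8.

Charles 1/4; Fiona 1/16; Harriet 1/8; Isaac 1/4; Kenneth 1/16; Lydia 1/16; Oliver 1/16; Quentin 1/8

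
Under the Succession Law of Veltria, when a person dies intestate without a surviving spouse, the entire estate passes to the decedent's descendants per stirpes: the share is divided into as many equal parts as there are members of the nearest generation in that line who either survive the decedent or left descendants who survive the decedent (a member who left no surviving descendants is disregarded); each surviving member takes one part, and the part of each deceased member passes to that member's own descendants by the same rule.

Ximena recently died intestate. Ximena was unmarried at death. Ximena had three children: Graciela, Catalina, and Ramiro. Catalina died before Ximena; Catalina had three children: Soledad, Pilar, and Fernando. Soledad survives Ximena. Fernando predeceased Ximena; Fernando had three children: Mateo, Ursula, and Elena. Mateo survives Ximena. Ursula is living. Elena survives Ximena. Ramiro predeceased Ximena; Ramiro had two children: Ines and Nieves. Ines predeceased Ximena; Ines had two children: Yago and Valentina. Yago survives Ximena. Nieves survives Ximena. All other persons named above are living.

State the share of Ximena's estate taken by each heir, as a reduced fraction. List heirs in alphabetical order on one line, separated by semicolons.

Elena 1/27; Graciela 1/3; Mateo 1/27; Nieves 1/6; Pilar 1/9; Soledad 1/9; Ursula 1/27; Valentina 1/12; Yago 1/12

There is no surviving spouse, so the entire estate passes to Ximena's descendants per stirpes.
The estate is divided into 3 equal shares of 1/3 among Graciela, Catalina, Ramiro.
Graciela is living and takes 1/3.
Catalina predeceased; the 1/3 allotted to Catalina's branch passes to Catalina's issue by representation.
The 1/3 is divided into 3 equal shares of 1/9 among Soledad, Pilar, Fernando.
Soledad is living and takes 1/9.
Pilar is living and takes 1/9.
Fernando predeceased; the 1/9 allotted to Fernando's branch passes to Fernando's issue by representation.
The 1/9 is divided into 3 equal shares of 1/27 among Mateo, Ursula, Elena.
Mateo is living and takes 1/27.
Ursula is living and takes 1/27.
Elena is living and takes 1/27.
Ramiro predeceased; the 1/3 allotted to Ramiro's branch passes to Ramiro's issue by representation.
The 1/3 is divided into 2 equal shares of 1/6 among Ines, Nieves.
Ines predeceased; the 1/6 allotted to Ines's branch passes to Ines's issue by representation.
The 1/6 is divided into 2 equal shares of 1/12 among Yago, Valentina.
Yago is living and takes 1/12.
Valentina is living and takes 1/12.
Nieves is living and takes 1/6.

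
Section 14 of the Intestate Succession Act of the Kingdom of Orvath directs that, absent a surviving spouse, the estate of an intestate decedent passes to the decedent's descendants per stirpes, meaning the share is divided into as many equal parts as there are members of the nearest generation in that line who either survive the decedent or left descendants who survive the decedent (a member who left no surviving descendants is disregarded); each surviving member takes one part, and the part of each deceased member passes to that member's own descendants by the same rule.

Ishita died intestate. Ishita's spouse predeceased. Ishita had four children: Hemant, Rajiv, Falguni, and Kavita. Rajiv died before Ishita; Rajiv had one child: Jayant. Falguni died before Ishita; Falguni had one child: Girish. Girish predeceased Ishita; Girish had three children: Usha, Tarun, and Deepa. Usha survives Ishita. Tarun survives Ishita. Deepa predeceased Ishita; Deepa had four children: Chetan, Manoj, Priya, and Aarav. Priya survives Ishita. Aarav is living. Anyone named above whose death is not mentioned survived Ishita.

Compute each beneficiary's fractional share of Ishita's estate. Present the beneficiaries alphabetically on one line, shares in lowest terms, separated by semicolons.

There is no surviving spouse, so the entire estate passes to Ishita's descendants per stirpes.
The estate is divided into 4 equal shares of 1/4 among Hemant, Rajiv, Falguni, Kavita.
Hemant is living and takes 1/4.
Rajiv predeceased; the 1/4 allotted to Rajiv's branch passes to Rajiv's issue by representation.
Jayant is the sole taker at this level and receives the full 1/4.
Falguni predeceased; the 1/4 allotted to Falguni's branch passes to Falguni's issue by representation.
Girish's line is the sole branch at this level, so the full 1/4 passes to Girish's issue by representation.
The 1/4 is divided into 3 equal shares of 1/12 among Usha, Tarun, Deepa.
Usha is living and takes 1/12.
Tarun is living and takes 1/12.
Deepa predeceased; the 1/12 allotted to Deepa's branch passes to Deepa's issue by representation.
The 1/12 is divided into 4 equal shares of 1/48 among Chetan, Manoj, Priya, Aarav.
Chetan is living and takes 1/48.
Manoj is living and takes 1/48.
Priya is living and takes 1/48.
Aarav is living and takes 1/48.
Kavita is living and takes 1/4.

Aarav 1/48; Chetan 1/48; Hemant 1/4; Jayant 1/4; Kavita 1/4; Manoj 1/48; Priya 1/48; Tarun 1/12; Usha 1/12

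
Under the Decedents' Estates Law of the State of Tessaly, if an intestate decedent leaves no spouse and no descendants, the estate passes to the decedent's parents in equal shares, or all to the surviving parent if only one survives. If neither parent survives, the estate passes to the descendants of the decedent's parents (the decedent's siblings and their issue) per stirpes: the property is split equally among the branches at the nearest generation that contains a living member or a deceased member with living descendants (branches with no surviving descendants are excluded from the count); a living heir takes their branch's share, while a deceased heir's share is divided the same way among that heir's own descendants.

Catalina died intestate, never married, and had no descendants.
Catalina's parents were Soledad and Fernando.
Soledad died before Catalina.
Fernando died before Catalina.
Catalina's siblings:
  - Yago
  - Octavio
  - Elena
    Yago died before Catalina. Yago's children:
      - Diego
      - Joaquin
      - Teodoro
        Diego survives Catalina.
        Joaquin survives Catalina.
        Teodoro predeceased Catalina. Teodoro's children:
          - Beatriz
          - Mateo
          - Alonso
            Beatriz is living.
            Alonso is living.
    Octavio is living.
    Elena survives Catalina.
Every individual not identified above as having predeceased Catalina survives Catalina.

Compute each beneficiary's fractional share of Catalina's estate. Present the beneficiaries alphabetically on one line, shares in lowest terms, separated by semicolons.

Alonso 1/27; Beatriz 1/27; Diego 1/9; Elena 1/3; Joaquin 1/9; Mateo 1/27; Octavio 1/3

Neither parent survives and there are no descendants, so the estate passes to Catalina's siblings and their issue per stirpes.
The estate is divided into 3 equal shares of 1/3 among Yago, Octavio, Elena.
Yago predeceased; the 1/3 allotted to Yago's branch passes to Yago's issue by representation.
The 1/3 is divided into 3 equal shares of 1/9 among Diego, Joaquin, Teodoro.
Diego is living and takes 1/9.
Joaquin is living and takes 1/9.
Teodoro predeceased; the 1/9 allotted to Teodoro's branch passes to Teodoro's issue by representation.
The 1/9 is divided into 3 equal shares of 1/27 among Beatriz, Mateo, Alonso.
Beatriz is living and takes 1/27.
Mateo is living and takes 1/27.
Alonso is living and takes 1/27.
Octavio is living and takes 1/3.
Elena is living and takes 1/3.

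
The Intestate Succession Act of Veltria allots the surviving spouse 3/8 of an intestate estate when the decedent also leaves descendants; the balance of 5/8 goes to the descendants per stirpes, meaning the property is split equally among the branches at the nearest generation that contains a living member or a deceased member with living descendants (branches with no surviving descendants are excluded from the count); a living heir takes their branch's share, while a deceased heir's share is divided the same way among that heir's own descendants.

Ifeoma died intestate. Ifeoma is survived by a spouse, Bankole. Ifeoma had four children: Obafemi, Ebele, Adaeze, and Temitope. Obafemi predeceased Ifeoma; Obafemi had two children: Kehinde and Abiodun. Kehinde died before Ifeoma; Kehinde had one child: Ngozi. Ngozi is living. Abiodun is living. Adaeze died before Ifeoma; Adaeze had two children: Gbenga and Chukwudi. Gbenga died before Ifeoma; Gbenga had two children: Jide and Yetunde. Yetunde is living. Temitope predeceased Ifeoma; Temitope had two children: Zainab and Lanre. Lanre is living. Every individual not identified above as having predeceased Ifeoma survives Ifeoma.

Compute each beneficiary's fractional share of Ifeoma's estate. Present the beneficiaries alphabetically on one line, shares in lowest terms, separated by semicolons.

Bankole, as surviving spouse, takes 3/8.
The remaining 5/8 passes to Ifeoma's descendants per stirpes.
The 5/8 is divided into 4 equal shares of 5/32 among Obafemi, Ebele, Adaeze, Temitope.
Obafemi predeceased; the 5/32 allotted to Obafemi's branch passes to Obafemi's issue by representation.
The 5/32 is divided into 2 equal shares of 5/64 among Kehinde, Abiodun.
Kehinde predeceased; the 5/64 allotted to Kehinde's branch passes to Kehinde's issue by representation.
Ngozi is the sole taker at this level and receives the full 5/64.
Abiodun is living and takes 5/64.
Ebele is living and takes 5/32.
Adaeze predeceased; the 5/32 allotted to Adaeze's branch passes to Adaeze's issue by representation.
The 5/32 is divided into 2 equal shares of 5/64 among Gbenga, Chukwudi.
Gbenga predeceased; the 5/64 allotted to Gbenga's branch passes to Gbenga's issue by representation.
The 5/64 is divided into 2 equal shares of 5/128 among Jide, Yetunde.
Jide is living and takes 5/128.
Yetunde is living and takes 5/128.
Chukwudi is living and takes 5/64.
Temitope predeceased; the 5/32 allotted to Temitope's branch passes to Temitope's issue by representation.
The 5/32 is divided into 2 equal shares of 5/64 among Zainab, Lanre.
Zainab is living and takes 5/64.
Lanre is living and takes 5/64.

Abiodun 5/64; Bankole 3/8; Chukwudi 5/64; Ebele 5/32; Jide 5/128; Lanre 5/64; Ngozi 5/64; Yetunde 5/128; Zainab 5/64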